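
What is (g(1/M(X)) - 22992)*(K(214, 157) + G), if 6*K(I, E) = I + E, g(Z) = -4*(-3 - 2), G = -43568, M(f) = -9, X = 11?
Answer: 2998270982/3 ≈ 9.9942e+8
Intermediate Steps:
g(Z) = 20 (g(Z) = -4*(-5) = 20)
K(I, E) = E/6 + I/6 (K(I, E) = (I + E)/6 = (E + I)/6 = E/6 + I/6)
(g(1/M(X)) - 22992)*(K(214, 157) + G) = (20 - 22992)*(((⅙)*157 + (⅙)*214) - 43568) = -22972*((157/6 + 107/3) - 43568) = -22972*(371/6 - 43568) = -22972*(-261037/6) = 2998270982/3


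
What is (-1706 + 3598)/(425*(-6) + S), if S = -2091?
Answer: -1892/4641 ≈ -0.40767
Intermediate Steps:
(-1706 + 3598)/(425*(-6) + S) = (-1706 + 3598)/(425*(-6) - 2091) = 1892/(-2550 - 2091) = 1892/(-4641) = 1892*(-1/4641) = -1892/4641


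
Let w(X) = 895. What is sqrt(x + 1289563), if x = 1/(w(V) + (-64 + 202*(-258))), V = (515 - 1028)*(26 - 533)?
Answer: sqrt(3391745704113390)/51285 ≈ 1135.6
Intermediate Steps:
V = 260091 (V = -513*(-507) = 260091)
x = -1/51285 (x = 1/(895 + (-64 + 202*(-258))) = 1/(895 + (-64 - 52116)) = 1/(895 - 52180) = 1/(-51285) = -1/51285 ≈ -1.9499e-5)
sqrt(x + 1289563) = sqrt(-1/51285 + 1289563) = sqrt(66135238454/51285) = sqrt(3391745704113390)/51285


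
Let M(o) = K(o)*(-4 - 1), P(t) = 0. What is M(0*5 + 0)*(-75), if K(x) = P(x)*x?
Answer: 0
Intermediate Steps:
K(x) = 0 (K(x) = 0*x = 0)
M(o) = 0 (M(o) = 0*(-4 - 1) = 0*(-5) = 0)
M(0*5 + 0)*(-75) = 0*(-75) = 0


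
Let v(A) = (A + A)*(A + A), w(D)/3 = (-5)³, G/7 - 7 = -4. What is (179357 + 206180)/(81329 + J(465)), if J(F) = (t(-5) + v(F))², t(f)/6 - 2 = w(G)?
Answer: 385537/744185807573 ≈ 5.1807e-7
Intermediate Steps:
G = 21 (G = 49 + 7*(-4) = 49 - 28 = 21)
w(D) = -375 (w(D) = 3*(-5)³ = 3*(-125) = -375)
t(f) = -2238 (t(f) = 12 + 6*(-375) = 12 - 2250 = -2238)
v(A) = 4*A² (v(A) = (2*A)*(2*A) = 4*A²)
J(F) = (-2238 + 4*F²)²
(179357 + 206180)/(81329 + J(465)) = (179357 + 206180)/(81329 + 4*(-1119 + 2*465²)²) = 385537/(81329 + 4*(-1119 + 2*216225)²) = 385537/(81329 + 4*(-1119 + 432450)²) = 385537/(81329 + 4*431331²) = 385537/(81329 + 4*186046431561) = 385537/(81329 + 744185726244) = 385537/744185807573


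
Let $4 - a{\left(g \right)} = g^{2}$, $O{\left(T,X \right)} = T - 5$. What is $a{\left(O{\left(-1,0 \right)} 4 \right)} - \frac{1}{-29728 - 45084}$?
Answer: $- \frac{42792463}{74812} \approx -572.0$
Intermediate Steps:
$O{\left(T,X \right)} = -5 + T$ ($O{\left(T,X \right)} = T - 5 = -5 + T$)
$a{\left(g \right)} = 4 - g^{2}$
$a{\left(O{\left(-1,0 \right)} 4 \right)} - \frac{1}{-29728 - 45084} = \left(4 - \left(\left(-5 - 1\right) 4\right)^{2}\right) - \frac{1}{-29728 - 45084} = \left(4 - \left(\left(-6\right) 4\right)^{2}\right) - \frac{1}{-74812} = \left(4 - \left(-24\right)^{2}\right) - - \frac{1}{74812} = \left(4 - 576\right) + \frac{1}{74812} = -572 + \frac{1}{74812} = - \frac{42792463}{74812}$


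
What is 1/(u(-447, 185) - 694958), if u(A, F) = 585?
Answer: -1/694373 ≈ -1.4401e-6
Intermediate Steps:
1/(u(-447, 185) - 694958) = 1/(585 - 694958) = 1/(-694373) = -1/694373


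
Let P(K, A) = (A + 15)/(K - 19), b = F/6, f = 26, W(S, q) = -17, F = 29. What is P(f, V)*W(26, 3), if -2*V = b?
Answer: -2567/84 ≈ -30.560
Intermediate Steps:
b = 29/6 ≈ 4.8333
V = -29/12 (V = -½*29/6 = -29/12 ≈ -2.4167)
P(K, A) = (15 + A)/(-19 + K)
P(f, V)*W(26, 3) = ((15 - 29/12)/(-19 + 26))*(-17) = ((151/12)/7)*(-17) = ((⅐)*(151/12))*(-17) = (151/84)*(-17) = -2567/84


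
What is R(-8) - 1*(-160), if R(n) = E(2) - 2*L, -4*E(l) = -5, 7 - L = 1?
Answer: 597/4 ≈ 149.25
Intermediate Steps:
L = 6 (L = 7 - 1*1 = 7 - 1 = 6)
E(l) = 5/4 (E(l) = -¼*(-5) = 5/4)
R(n) = -43/4 (R(n) = 5/4 - 2*6 = 5/4 - 12 = -43/4)
R(-8) - 1*(-160) = -43/4 - 1*(-160) = -43/4 + 160 = 597/4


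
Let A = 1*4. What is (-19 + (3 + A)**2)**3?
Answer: 27000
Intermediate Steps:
A = 4
(-19 + (3 + A)**2)**3 = (-19 + (3 + 4)**2)**3 = (-19 + 7**2)**3 = (-19 + 49)**3 = 30**3 = 27000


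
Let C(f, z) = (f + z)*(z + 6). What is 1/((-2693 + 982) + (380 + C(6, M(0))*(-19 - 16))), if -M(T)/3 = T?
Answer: -1/2591 ≈ -0.00038595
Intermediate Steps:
M(T) = -3*T
C(f, z) = (6 + z)*(f + z) (C(f, z) = (f + z)*(6 + z) = (6 + z)*(f + z))
1/((-2693 + 982) + (380 + C(6, M(0))*(-19 - 16))) = 1/((-2693 + 982) + (380 + ((-3*0)**2 + 6*6 + 6*(-3*0) + 6*(-3*0))*(-19 - 16))) = 1/(-1711 + (380 + (0**2 + 36 + 6*0 + 6*0)*(-35))) = 1/(-1711 + (380 + (0 + 36 + 0 + 0)*(-35))) = 1/(-1711 + (380 + 36*(-35))) = 1/(-1711 + (380 - 1260)) = 1/(-1711 - 880) = 1/(-2591) = -1/2591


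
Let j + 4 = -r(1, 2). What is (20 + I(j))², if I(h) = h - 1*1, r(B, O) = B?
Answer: 196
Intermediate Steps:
j = -5 (j = -4 - 1*1 = -4 - 1 = -5)
I(h) = -1 + h (I(h) = h - 1 = -1 + h)
(20 + I(j))² = (20 + (-1 - 5))² = (20 - 6)² = 14² = 196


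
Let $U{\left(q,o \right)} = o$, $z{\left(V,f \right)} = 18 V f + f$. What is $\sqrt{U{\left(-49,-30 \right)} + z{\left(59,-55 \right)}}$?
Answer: $i \sqrt{58495} \approx 241.86 i$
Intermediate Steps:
$z{\left(V,f \right)} = f + 18 V f$ ($z{\left(V,f \right)} = 18 V f + f = f + 18 V f$)
$\sqrt{U{\left(-49,-30 \right)} + z{\left(59,-55 \right)}} = \sqrt{-30 - 55 \left(1 + 18 \cdot 59\right)} = \sqrt{-30 - 55 \left(1 + 1062\right)} = \sqrt{-30 - 58465} = \sqrt{-58495} = i \sqrt{58495}$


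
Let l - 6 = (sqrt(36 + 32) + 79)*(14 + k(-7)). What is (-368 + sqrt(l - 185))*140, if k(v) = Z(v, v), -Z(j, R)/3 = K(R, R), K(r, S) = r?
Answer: -51520 + 140*sqrt(2586 + 70*sqrt(17)) ≈ -44014.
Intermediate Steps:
Z(j, R) = -3*R
k(v) = -3*v
l = 2771 + 70*sqrt(17) (l = 6 + (sqrt(36 + 32) + 79)*(14 - 3*(-7)) = 6 + (sqrt(68) + 79)*(14 + 21) = 6 + (2*sqrt(17) + 79)*35 = 6 + (79 + 2*sqrt(17))*35 = 6 + (2765 + 70*sqrt(17)) = 2771 + 70*sqrt(17) ≈ 3059.6)
(-368 + sqrt(l - 185))*140 = (-368 + sqrt((2771 + 70*sqrt(17)) - 185))*140 = (-368 + sqrt(2586 + 70*sqrt(17)))*140 = -51520 + 140*sqrt(2586 + 70*sqrt(17))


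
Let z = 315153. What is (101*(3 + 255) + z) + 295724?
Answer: 636935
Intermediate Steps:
(101*(3 + 255) + z) + 295724 = (101*(3 + 255) + 315153) + 295724 = (101*258 + 315153) + 295724 = (26058 + 315153) + 295724 = 341211 + 295724 = 636935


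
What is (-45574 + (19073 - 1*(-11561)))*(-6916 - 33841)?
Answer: 608909580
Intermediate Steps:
(-45574 + (19073 - 1*(-11561)))*(-6916 - 33841) = (-45574 + (19073 + 11561))*(-40757) = (-45574 + 30634)*(-40757) = -14940*(-40757) = 608909580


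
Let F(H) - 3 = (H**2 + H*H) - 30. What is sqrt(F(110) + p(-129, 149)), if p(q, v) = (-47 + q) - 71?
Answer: sqrt(23926) ≈ 154.68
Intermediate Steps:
F(H) = -27 + 2*H**2 (F(H) = 3 + ((H**2 + H*H) - 30) = 3 + ((H**2 + H**2) - 30) = 3 + (2*H**2 - 30) = 3 + (-30 + 2*H**2) = -27 + 2*H**2)
p(q, v) = -118 + q
sqrt(F(110) + p(-129, 149)) = sqrt((-27 + 2*110**2) + (-118 - 129)) = sqrt((-27 + 2*12100) - 247) = sqrt((-27 + 24200) - 247) = sqrt(24173 - 247) = sqrt(23926)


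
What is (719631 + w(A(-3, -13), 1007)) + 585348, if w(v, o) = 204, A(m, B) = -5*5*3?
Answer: 1305183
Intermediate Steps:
A(m, B) = -75 (A(m, B) = -25*3 = -75)
(719631 + w(A(-3, -13), 1007)) + 585348 = (719631 + 204) + 585348 = 719835 + 585348 = 1305183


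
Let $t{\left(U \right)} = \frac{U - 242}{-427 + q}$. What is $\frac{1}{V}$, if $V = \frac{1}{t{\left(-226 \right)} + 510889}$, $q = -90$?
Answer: $\frac{264130081}{517} \approx 5.1089 \cdot 10^{5}$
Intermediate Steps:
$t{\left(U \right)} = \frac{22}{47} - \frac{U}{517}$ ($t{\left(U \right)} = \frac{U - 242}{-427 - 90} = \frac{-242 + U}{-517} = \left(-242 + U\right) \left(- \frac{1}{517}\right) = \frac{22}{47} - \frac{U}{517}$)
$V = \frac{517}{264130081}$ ($V = \frac{1}{\left(\frac{22}{47} - - \frac{226}{517}\right) + 510889} = \frac{1}{\left(\frac{22}{47} + \frac{226}{517}\right) + 510889} = \frac{1}{\frac{468}{517} + 510889} = \frac{1}{\frac{264130081}{517}} = \frac{517}{264130081} \approx 1.9574 \cdot 10^{-6}$)
$\frac{1}{V} = \frac{1}{\frac{517}{264130081}} = \frac{264130081}{517}$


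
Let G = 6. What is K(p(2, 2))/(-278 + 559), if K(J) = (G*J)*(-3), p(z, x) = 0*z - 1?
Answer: 18/281 ≈ 0.064057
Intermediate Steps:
p(z, x) = -1 (p(z, x) = 0 - 1 = -1)
K(J) = -18*J (K(J) = (6*J)*(-3) = -18*J)
K(p(2, 2))/(-278 + 559) = (-18*(-1))/(-278 + 559) = 18/281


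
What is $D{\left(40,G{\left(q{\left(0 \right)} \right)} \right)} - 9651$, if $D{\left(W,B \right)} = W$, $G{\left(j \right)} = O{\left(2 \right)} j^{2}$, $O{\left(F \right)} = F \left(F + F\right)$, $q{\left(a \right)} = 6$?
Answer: $-9611$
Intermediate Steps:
$O{\left(F \right)} = 2 F^{2}$ ($O{\left(F \right)} = F 2 F = 2 F^{2}$)
$G{\left(j \right)} = 8 j^{2}$ ($G{\left(j \right)} = 2 \cdot 2^{2} j^{2} = 2 \cdot 4 j^{2} = 8 j^{2}$)
$D{\left(40,G{\left(q{\left(0 \right)} \right)} \right)} - 9651 = 40 - 9651 = -9611$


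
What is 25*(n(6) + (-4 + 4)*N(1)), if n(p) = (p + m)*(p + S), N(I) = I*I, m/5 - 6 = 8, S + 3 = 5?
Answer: 15200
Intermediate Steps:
S = 2 (S = -3 + 5 = 2)
m = 70 (m = 30 + 5*8 = 30 + 40 = 70)
N(I) = I**2
n(p) = (2 + p)*(70 + p) (n(p) = (p + 70)*(p + 2) = (70 + p)*(2 + p) = (2 + p)*(70 + p))
25*(n(6) + (-4 + 4)*N(1)) = 25*((140 + 6**2 + 72*6) + (-4 + 4)*1**2) = 25*((140 + 36 + 432) + 0*1) = 25*(608 + 0) = 25*608 = 15200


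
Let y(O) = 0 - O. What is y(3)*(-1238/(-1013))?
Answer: -3714/1013 ≈ -3.6663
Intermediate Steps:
y(O) = -O
y(3)*(-1238/(-1013)) = (-1*3)*(-1238/(-1013)) = -(-3714)*(-1)/1013 = -3*1238/1013 = -3714/1013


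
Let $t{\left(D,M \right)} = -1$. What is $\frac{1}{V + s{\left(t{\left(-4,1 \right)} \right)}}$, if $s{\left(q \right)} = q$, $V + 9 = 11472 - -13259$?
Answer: $\frac{1}{24721} \approx 4.0451 \cdot 10^{-5}$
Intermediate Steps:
$V = 24722$ ($V = -9 + \left(11472 - -13259\right) = -9 + \left(11472 + 13259\right) = -9 + 24731 = 24722$)
$\frac{1}{V + s{\left(t{\left(-4,1 \right)} \right)}} = \frac{1}{24722 - 1} = \frac{1}{24721}$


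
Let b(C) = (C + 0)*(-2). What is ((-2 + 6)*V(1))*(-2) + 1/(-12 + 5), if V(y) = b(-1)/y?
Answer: -113/7 ≈ -16.143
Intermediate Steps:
b(C) = -2*C (b(C) = C*(-2) = -2*C)
V(y) = 2/y (V(y) = (-2*(-1))/y = 2/y)
((-2 + 6)*V(1))*(-2) + 1/(-12 + 5) = ((-2 + 6)*(2/1))*(-2) + 1/(-12 + 5) = (4*(2*1))*(-2) + 1/(-7) = (4*2)*(-2) - ⅐ = 8*(-2) - ⅐ = -16 - ⅐ = -113/7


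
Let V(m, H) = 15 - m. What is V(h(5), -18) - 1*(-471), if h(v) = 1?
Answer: 485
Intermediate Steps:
V(h(5), -18) - 1*(-471) = (15 - 1*1) - 1*(-471) = (15 - 1) + 471 = 14 + 471 = 485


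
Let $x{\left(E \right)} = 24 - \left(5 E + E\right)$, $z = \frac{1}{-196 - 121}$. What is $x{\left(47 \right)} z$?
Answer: $\frac{258}{317} \approx 0.81388$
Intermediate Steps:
$z = - \frac{1}{317}$ ($z = \frac{1}{-317} = - \frac{1}{317} \approx -0.0031546$)
$x{\left(E \right)} = 24 - 6 E$
$x{\left(47 \right)} z = \left(24 - 282\right) \left(- \frac{1}{317}\right) = \left(-258\right) \left(- \frac{1}{317}\right) = \frac{258}{317}$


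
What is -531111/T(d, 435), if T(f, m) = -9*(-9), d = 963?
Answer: -177037/27 ≈ -6556.9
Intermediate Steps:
T(f, m) = 81
-531111/T(d, 435) = -531111/81 = -531111*1/81 = -177037/27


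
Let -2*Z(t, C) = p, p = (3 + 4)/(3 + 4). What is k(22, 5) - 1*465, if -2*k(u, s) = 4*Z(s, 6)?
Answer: -464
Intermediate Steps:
p = 1 (p = 7/7 = 7*(⅐) = 1)
Z(t, C) = -½ (Z(t, C) = -½*1 = -½)
k(u, s) = 1 (k(u, s) = -2*(-1)/2 = -½*(-2) = 1)
k(22, 5) - 1*465 = 1 - 1*465 = 1 - 465 = -464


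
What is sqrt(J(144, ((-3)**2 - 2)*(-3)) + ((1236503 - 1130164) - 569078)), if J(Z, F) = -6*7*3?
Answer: I*sqrt(462865) ≈ 680.34*I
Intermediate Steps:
J(Z, F) = -126 (J(Z, F) = -42*3 = -126)
sqrt(J(144, ((-3)**2 - 2)*(-3)) + ((1236503 - 1130164) - 569078)) = sqrt(-126 + ((1236503 - 1130164) - 569078)) = sqrt(-126 + (106339 - 569078)) = sqrt(-126 - 462739) = sqrt(-462865) = I*sqrt(462865)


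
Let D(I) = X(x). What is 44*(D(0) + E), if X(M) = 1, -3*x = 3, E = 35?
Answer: 1584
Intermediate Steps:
x = -1 (x = -⅓*3 = -1)
D(I) = 1
44*(D(0) + E) = 44*(1 + 35) = 44*36 = 1584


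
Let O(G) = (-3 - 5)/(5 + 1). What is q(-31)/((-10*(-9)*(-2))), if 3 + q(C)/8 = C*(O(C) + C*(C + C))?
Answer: 357262/135 ≈ 2646.4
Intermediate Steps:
O(G) = -4/3 (O(G) = -8/6 = -8*⅙ = -4/3)
q(C) = -24 + 8*C*(-4/3 + 2*C²) (q(C) = -24 + 8*(C*(-4/3 + C*(C + C))) = -24 + 8*(C*(-4/3 + C*(2*C))) = -24 + 8*(C*(-4/3 + 2*C²)) = -24 + 8*C*(-4/3 + 2*C²))
q(-31)/((-10*(-9)*(-2))) = (-24 + 16*(-31)³ - 32/3*(-31))/((-10*(-9)*(-2))) = (-24 + 16*(-29791) + 992/3)/((90*(-2))) = (-24 - 476656 + 992/3)/(-180) = -1429048/3*(-1/180) = 357262/135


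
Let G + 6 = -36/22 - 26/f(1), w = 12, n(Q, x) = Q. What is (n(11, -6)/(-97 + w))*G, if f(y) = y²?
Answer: 74/17 ≈ 4.3529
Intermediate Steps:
G = -370/11 (G = -6 + (-36/22 - 26/(1²)) = -6 + (-36*1/22 - 26/1) = -6 + (-18/11 - 26*1) = -6 + (-18/11 - 26) = -6 - 304/11 = -370/11 ≈ -33.636)
(n(11, -6)/(-97 + w))*G = (11/(-97 + 12))*(-370/11) = (11/(-85))*(-370/11) = -1/85*11*(-370/11) = -11/85*(-370/11) = 74/17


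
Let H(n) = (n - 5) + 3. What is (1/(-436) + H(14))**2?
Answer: 27363361/190096 ≈ 143.94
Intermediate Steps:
H(n) = -2 + n (H(n) = (-5 + n) + 3 = -2 + n)
(1/(-436) + H(14))**2 = (1/(-436) + (-2 + 14))**2 = (-1/436 + 12)**2 = (5231/436)**2 = 27363361/190096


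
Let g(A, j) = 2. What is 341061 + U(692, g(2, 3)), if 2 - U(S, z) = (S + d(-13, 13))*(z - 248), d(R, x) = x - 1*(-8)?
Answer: 516461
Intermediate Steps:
d(R, x) = 8 + x (d(R, x) = x + 8 = 8 + x)
U(S, z) = 2 - (-248 + z)*(21 + S) (U(S, z) = 2 - (S + (8 + 13))*(z - 248) = 2 - (S + 21)*(-248 + z) = 2 - (21 + S)*(-248 + z) = 2 - (-248 + z)*(21 + S))
341061 + U(692, g(2, 3)) = 341061 + (5210 - 21*2 + 248*692 - 1*692*2) = 341061 + (5210 - 42 + 171616 - 1384) = 341061 + 175400 = 516461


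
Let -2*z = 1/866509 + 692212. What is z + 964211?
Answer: 1071187090889/1733018 ≈ 6.1811e+5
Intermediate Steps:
z = -599807927909/1733018 (z = -(1/866509 + 692212)/2 = -½*599807927909/866509 = -599807927909/1733018 ≈ -3.4611e+5)
z + 964211 = -599807927909/1733018 + 964211 = 1071187090889/1733018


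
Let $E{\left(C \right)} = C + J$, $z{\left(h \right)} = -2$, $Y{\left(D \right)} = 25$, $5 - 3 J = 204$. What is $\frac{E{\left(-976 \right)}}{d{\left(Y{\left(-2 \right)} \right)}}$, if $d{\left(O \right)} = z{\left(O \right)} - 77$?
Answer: $\frac{3127}{237} \approx 13.194$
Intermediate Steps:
$J = - \frac{199}{3}$ ($J = \frac{5}{3} - 68 = - \frac{199}{3} \approx -66.333$)
$d{\left(O \right)} = -79$ ($d{\left(O \right)} = -2 - 77 = -79$)
$E{\left(C \right)} = - \frac{199}{3} + C$ ($E{\left(C \right)} = C - \frac{199}{3} = - \frac{199}{3} + C$)
$\frac{E{\left(-976 \right)}}{d{\left(Y{\left(-2 \right)} \right)}} = \frac{- \frac{199}{3} - 976}{-79} = \left(- \frac{3127}{3}\right) \left(- \frac{1}{79}\right) = \frac{3127}{237}$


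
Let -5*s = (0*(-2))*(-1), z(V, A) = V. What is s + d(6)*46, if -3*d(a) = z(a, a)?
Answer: -92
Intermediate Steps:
d(a) = -a/3
s = 0 (s = -0*(-2)*(-1)/5 = -0*(-1) = -⅕*0 = 0)
s + d(6)*46 = 0 - ⅓*6*46 = 0 - 2*46 = 0 - 92 = -92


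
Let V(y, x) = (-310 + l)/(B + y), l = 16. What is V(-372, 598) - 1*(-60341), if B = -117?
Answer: 9835681/163 ≈ 60342.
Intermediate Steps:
V(y, x) = -294/(-117 + y) (V(y, x) = (-310 + 16)/(-117 + y) = -294/(-117 + y))
V(-372, 598) - 1*(-60341) = -294/(-117 - 372) - 1*(-60341) = -294/(-489) + 60341 = -294*(-1/489) + 60341 = 98/163 + 60341 = 9835681/163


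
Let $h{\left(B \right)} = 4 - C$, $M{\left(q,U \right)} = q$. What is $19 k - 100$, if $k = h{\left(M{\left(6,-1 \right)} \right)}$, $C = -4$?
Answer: $52$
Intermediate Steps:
$h{\left(B \right)} = 8$ ($h{\left(B \right)} = 4 - -4 = 4 + 4 = 8$)
$k = 8$
$19 k - 100 = 19 \cdot 8 - 100 = 152 - 100 = 52$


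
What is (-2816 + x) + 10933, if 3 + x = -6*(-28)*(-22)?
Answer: 4418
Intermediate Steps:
x = -3699 (x = -3 - 6*(-28)*(-22) = -3 + 168*(-22) = -3 - 3696 = -3699)
(-2816 + x) + 10933 = (-2816 - 3699) + 10933 = -6515 + 10933 = 4418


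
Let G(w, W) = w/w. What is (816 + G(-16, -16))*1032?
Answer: 843144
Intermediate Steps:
G(w, W) = 1
(816 + G(-16, -16))*1032 = (816 + 1)*1032 = 817*1032 = 843144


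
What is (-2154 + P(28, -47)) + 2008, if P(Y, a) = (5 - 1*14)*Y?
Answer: -398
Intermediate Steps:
P(Y, a) = -9*Y (P(Y, a) = (5 - 14)*Y = -9*Y)
(-2154 + P(28, -47)) + 2008 = (-2154 - 9*28) + 2008 = (-2154 - 252) + 2008 = -2406 + 2008 = -398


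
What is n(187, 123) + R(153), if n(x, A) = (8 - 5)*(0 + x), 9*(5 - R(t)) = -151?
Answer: 5245/9 ≈ 582.78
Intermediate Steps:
R(t) = 196/9 (R(t) = 5 - 1/9*(-151) = 5 + 151/9 = 196/9)
n(x, A) = 3*x
n(187, 123) + R(153) = 3*187 + 196/9 = 561 + 196/9 = 5245/9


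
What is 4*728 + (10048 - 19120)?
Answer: -6160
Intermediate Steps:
4*728 + (10048 - 19120) = 2912 - 9072 = -6160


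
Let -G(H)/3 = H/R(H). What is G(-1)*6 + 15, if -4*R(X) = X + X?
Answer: 51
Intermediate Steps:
R(X) = -X/2 (R(X) = -(X + X)/4 = -X/2)
G(H) = 6 (G(H) = -3*H/((-H/2)) = -3*H*(-2/H) = -3*(-2) = 6)
G(-1)*6 + 15 = 6*6 + 15 = 36 + 15 = 51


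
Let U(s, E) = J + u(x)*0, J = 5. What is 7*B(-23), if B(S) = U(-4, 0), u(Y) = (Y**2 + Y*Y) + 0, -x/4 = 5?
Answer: 35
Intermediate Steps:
x = -20 (x = -4*5 = -20)
u(Y) = 2*Y**2 (u(Y) = (Y**2 + Y**2) + 0 = 2*Y**2 + 0 = 2*Y**2)
U(s, E) = 5 (U(s, E) = 5 + (2*(-20)**2)*0 = 5 + (2*400)*0 = 5 + 800*0 = 5 + 0 = 5)
B(S) = 5
7*B(-23) = 7*5 = 35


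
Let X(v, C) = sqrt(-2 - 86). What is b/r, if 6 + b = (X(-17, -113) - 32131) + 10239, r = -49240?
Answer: 10949/24620 - I*sqrt(22)/24620 ≈ 0.44472 - 0.00019051*I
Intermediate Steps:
X(v, C) = 2*I*sqrt(22) (X(v, C) = sqrt(-88) = 2*I*sqrt(22))
b = -21898 + 2*I*sqrt(22) (b = -6 + ((2*I*sqrt(22) - 32131) + 10239) = -6 + ((-32131 + 2*I*sqrt(22)) + 10239) = -6 + (-21892 + 2*I*sqrt(22)) = -21898 + 2*I*sqrt(22) ≈ -21898.0 + 9.3808*I)
b/r = (-21898 + 2*I*sqrt(22))/(-49240) = (-21898 + 2*I*sqrt(22))*(-1/49240) = 10949/24620 - I*sqrt(22)/24620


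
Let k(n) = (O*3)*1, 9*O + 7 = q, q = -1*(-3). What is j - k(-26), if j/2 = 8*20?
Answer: 964/3 ≈ 321.33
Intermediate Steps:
q = 3
O = -4/9 (O = -7/9 + (1/9)*3 = -7/9 + 1/3 = -4/9 ≈ -0.44444)
j = 320 (j = 2*(8*20) = 2*160 = 320)
k(n) = -4/3 (k(n) = -4/9*3*1 = -4/3*1 = -4/3)
j - k(-26) = 320 - 1*(-4/3) = 320 + 4/3 = 964/3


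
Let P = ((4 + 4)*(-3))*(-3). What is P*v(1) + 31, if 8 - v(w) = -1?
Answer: 679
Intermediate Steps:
v(w) = 9 (v(w) = 8 - 1*(-1) = 8 + 1 = 9)
P = 72 (P = (8*(-3))*(-3) = -24*(-3) = 72)
P*v(1) + 31 = 72*9 + 31 = 648 + 31 = 679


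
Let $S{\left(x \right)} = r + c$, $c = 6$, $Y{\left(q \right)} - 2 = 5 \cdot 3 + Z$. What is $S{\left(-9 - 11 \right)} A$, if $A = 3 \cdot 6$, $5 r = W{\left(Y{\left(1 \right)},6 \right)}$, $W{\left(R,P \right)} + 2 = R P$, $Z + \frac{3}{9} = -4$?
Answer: $\frac{1872}{5} \approx 374.4$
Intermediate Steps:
$Z = - \frac{13}{3}$ ($Z = - \frac{1}{3} - 4 = - \frac{13}{3} \approx -4.3333$)
$Y{\left(q \right)} = \frac{38}{3}$ ($Y{\left(q \right)} = 2 + \left(5 \cdot 3 - \frac{13}{3}\right) = 2 + \left(15 - \frac{13}{3}\right) = 2 + \frac{32}{3} = \frac{38}{3}$)
$W{\left(R,P \right)} = -2 + P R$ ($W{\left(R,P \right)} = -2 + R P = -2 + P R$)
$r = \frac{74}{5}$ ($r = \frac{-2 + 6 \cdot \frac{38}{3}}{5} = \frac{-2 + 76}{5} = \frac{1}{5} \cdot 74 = \frac{74}{5} \approx 14.8$)
$S{\left(x \right)} = \frac{104}{5}$ ($S{\left(x \right)} = \frac{74}{5} + 6 = \frac{104}{5}$)
$A = 18$
$S{\left(-9 - 11 \right)} A = \frac{104}{5} \cdot 18 = \frac{1872}{5}$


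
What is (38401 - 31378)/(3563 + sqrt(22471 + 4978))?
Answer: 25022949/12667520 - 7023*sqrt(27449)/12667520 ≈ 1.8835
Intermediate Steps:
(38401 - 31378)/(3563 + sqrt(22471 + 4978)) = 7023/(3563 + sqrt(27449))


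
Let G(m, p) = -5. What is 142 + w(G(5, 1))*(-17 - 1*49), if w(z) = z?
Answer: 472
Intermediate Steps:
142 + w(G(5, 1))*(-17 - 1*49) = 142 - 5*(-17 - 1*49) = 142 - 5*(-17 - 49) = 142 - 5*(-66) = 142 + 330 = 472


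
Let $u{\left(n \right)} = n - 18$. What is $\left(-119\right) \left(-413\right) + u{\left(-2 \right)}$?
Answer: $49127$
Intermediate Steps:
$u{\left(n \right)} = -18 + n$
$\left(-119\right) \left(-413\right) + u{\left(-2 \right)} = \left(-119\right) \left(-413\right) - 20 = 49147 - 20 = 49127$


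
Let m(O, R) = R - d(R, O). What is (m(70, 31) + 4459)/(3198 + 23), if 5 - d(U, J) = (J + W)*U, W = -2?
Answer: 6593/3221 ≈ 2.0469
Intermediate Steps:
d(U, J) = 5 - U*(-2 + J) (d(U, J) = 5 - (J - 2)*U = 5 - (-2 + J)*U = 5 - U*(-2 + J))
m(O, R) = -5 - R + O*R (m(O, R) = R - (5 + 2*R - O*R) = R + (-5 - 2*R + O*R) = -5 - R + O*R)
(m(70, 31) + 4459)/(3198 + 23) = ((-5 - 1*31 + 70*31) + 4459)/(3198 + 23) = ((-5 - 31 + 2170) + 4459)/3221 = (2134 + 4459)*(1/3221) = 6593*(1/3221) = 6593/3221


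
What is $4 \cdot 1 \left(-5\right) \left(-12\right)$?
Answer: $240$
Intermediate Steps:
$4 \cdot 1 \left(-5\right) \left(-12\right) = 4 \left(-5\right) \left(-12\right) = \left(-20\right) \left(-12\right) = 240$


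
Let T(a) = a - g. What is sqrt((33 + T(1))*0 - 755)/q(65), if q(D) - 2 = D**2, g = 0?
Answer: I*sqrt(755)/4227 ≈ 0.0065004*I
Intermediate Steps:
T(a) = a (T(a) = a - 1*0 = a + 0 = a)
q(D) = 2 + D**2
sqrt((33 + T(1))*0 - 755)/q(65) = sqrt((33 + 1)*0 - 755)/(2 + 65**2) = sqrt(34*0 - 755)/(2 + 4225) = sqrt(0 - 755)/4227 = sqrt(-755)*(1/4227) = (I*sqrt(755))*(1/4227) = I*sqrt(755)/4227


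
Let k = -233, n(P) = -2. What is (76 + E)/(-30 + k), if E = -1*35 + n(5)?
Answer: -39/263 ≈ -0.14829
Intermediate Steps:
E = -37 (E = -1*35 - 2 = -35 - 2 = -37)
(76 + E)/(-30 + k) = (76 - 37)/(-30 - 233) = 39/(-263) = 39*(-1/263) = -39/263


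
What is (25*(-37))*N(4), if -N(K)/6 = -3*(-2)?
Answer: 33300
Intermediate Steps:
N(K) = -36 (N(K) = -(-18)*(-2) = -6*6 = -36)
(25*(-37))*N(4) = (25*(-37))*(-36) = -925*(-36) = 33300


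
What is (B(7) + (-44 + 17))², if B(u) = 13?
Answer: 196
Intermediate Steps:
(B(7) + (-44 + 17))² = (13 + (-44 + 17))² = (13 - 27)² = (-14)² = 196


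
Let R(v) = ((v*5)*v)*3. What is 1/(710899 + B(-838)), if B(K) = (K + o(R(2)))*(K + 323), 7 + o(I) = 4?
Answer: 1/1144014 ≈ 8.7412e-7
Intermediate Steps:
R(v) = 15*v² (R(v) = ((5*v)*v)*3 = (5*v²)*3 = 15*v²)
o(I) = -3 (o(I) = -7 + 4 = -3)
B(K) = (-3 + K)*(323 + K) (B(K) = (K - 3)*(K + 323) = (-3 + K)*(323 + K))
1/(710899 + B(-838)) = 1/(710899 + (-969 + (-838)² + 320*(-838))) = 1/(710899 + (-969 + 702244 - 268160)) = 1/(710899 + 433115) = 1/1144014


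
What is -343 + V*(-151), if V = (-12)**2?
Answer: -22087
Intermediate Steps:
V = 144
-343 + V*(-151) = -343 + 144*(-151) = -343 - 21744 = -22087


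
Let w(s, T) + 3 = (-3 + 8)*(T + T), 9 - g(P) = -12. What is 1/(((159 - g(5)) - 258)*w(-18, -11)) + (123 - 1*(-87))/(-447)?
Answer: -949051/2020440 ≈ -0.46972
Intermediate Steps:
g(P) = 21 (g(P) = 9 - 1*(-12) = 9 + 12 = 21)
w(s, T) = -3 + 10*T (w(s, T) = -3 + (-3 + 8)*(T + T) = -3 + 5*(2*T) = -3 + 10*T)
1/(((159 - g(5)) - 258)*w(-18, -11)) + (123 - 1*(-87))/(-447) = 1/(((159 - 1*21) - 258)*(-3 + 10*(-11))) + (123 - 1*(-87))/(-447) = 1/(((159 - 21) - 258)*(-3 - 110)) + (123 + 87)*(-1/447) = 1/((138 - 258)*(-113)) + 210*(-1/447) = -1/113/(-120) - 70/149 = -1/120*(-1/113) - 70/149 = 1/13560 - 70/149 = -949051/2020440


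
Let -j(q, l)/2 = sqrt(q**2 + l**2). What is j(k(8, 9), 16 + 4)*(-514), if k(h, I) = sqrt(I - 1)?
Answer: 2056*sqrt(102) ≈ 20765.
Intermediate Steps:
k(h, I) = sqrt(-1 + I)
j(q, l) = -2*sqrt(l**2 + q**2) (j(q, l) = -2*sqrt(q**2 + l**2) = -2*sqrt(l**2 + q**2))
j(k(8, 9), 16 + 4)*(-514) = -2*sqrt((16 + 4)**2 + (sqrt(-1 + 9))**2)*(-514) = -2*sqrt(20**2 + (sqrt(8))**2)*(-514) = -2*sqrt(400 + (2*sqrt(2))**2)*(-514) = -2*sqrt(400 + 8)*(-514) = -4*sqrt(102)*(-514) = 2056*sqrt(102)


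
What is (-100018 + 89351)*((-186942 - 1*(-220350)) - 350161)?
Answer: 3378804251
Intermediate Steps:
(-100018 + 89351)*((-186942 - 1*(-220350)) - 350161) = -10667*((-186942 + 220350) - 350161) = -10667*(33408 - 350161) = -10667*(-316753) = 3378804251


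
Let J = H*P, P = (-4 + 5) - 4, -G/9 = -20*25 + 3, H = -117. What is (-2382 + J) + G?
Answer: 2442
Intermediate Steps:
G = 4473 (G = -9*(-20*25 + 3) = -9*(-500 + 3) = -9*(-497) = 4473)
P = -3 (P = 1 - 4 = -3)
J = 351 (J = -117*(-3) = 351)
(-2382 + J) + G = (-2382 + 351) + 4473 = -2031 + 4473 = 2442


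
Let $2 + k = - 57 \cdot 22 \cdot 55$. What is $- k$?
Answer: $68972$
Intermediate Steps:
$k = -68972$ ($k = -2 - 57 \cdot 22 \cdot 55 = -2 - 68970 = -68972$)
$- k = \left(-1\right) \left(-68972\right) = 68972$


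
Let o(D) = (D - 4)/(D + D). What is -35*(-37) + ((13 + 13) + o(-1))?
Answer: 2647/2 ≈ 1323.5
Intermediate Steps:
o(D) = (-4 + D)/(2*D) (o(D) = (-4 + D)/((2*D)) = (-4 + D)*(1/(2*D)) = (-4 + D)/(2*D))
-35*(-37) + ((13 + 13) + o(-1)) = -35*(-37) + ((13 + 13) + (½)*(-4 - 1)/(-1)) = 1295 + (26 + (½)*(-1)*(-5)) = 1295 + (26 + 5/2) = 1295 + 57/2 = 2647/2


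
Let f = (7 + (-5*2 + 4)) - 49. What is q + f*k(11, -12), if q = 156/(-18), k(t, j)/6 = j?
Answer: 10342/3 ≈ 3447.3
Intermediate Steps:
k(t, j) = 6*j
q = -26/3 (q = 156*(-1/18) = -26/3 ≈ -8.6667)
f = -48 (f = (7 + (-10 + 4)) - 49 = (7 - 6) - 49 = 1 - 49 = -48)
q + f*k(11, -12) = -26/3 - 288*(-12) = -26/3 - 48*(-72) = -26/3 + 3456 = 10342/3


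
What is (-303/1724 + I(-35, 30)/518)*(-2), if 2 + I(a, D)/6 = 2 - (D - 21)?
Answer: 125025/223258 ≈ 0.56000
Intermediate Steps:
I(a, D) = 126 - 6*D (I(a, D) = -12 + 6*(2 - (D - 21)) = -12 + 6*(2 - (-21 + D)) = -12 + 6*(2 + (21 - D)) = -12 + 6*(23 - D) = -12 + (138 - 6*D) = 126 - 6*D)
(-303/1724 + I(-35, 30)/518)*(-2) = (-303/1724 + (126 - 6*30)/518)*(-2) = (-303*1/1724 + (126 - 180)*(1/518))*(-2) = (-303/1724 - 54*1/518)*(-2) = (-303/1724 - 27/259)*(-2) = -125025/446516*(-2) = 125025/223258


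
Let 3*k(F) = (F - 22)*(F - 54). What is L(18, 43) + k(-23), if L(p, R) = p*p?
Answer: 1479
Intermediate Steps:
L(p, R) = p²
k(F) = (-54 + F)*(-22 + F)/3 (k(F) = ((F - 22)*(F - 54))/3 = ((-22 + F)*(-54 + F))/3 = ((-54 + F)*(-22 + F))/3 = (-54 + F)*(-22 + F)/3)
L(18, 43) + k(-23) = 18² + (396 - 76/3*(-23) + (⅓)*(-23)²) = 324 + (396 + 1748/3 + (⅓)*529) = 324 + (396 + 1748/3 + 529/3) = 324 + 1155 = 1479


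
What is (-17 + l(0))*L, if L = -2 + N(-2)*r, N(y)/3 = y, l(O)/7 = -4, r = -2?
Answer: -450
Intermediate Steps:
l(O) = -28 (l(O) = 7*(-4) = -28)
N(y) = 3*y
L = 10 (L = -2 + (3*(-2))*(-2) = -2 - 6*(-2) = -2 + 12 = 10)
(-17 + l(0))*L = (-17 - 28)*10 = -45*10 = -450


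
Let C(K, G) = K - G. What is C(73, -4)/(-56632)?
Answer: -77/56632 ≈ -0.0013597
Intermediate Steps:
C(73, -4)/(-56632) = (73 - 1*(-4))/(-56632) = (73 + 4)*(-1/56632) = 77*(-1/56632) = -77/56632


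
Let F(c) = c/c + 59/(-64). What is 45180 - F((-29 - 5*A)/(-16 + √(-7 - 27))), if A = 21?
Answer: 2891515/64 ≈ 45180.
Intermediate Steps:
F(c) = 5/64 (F(c) = 1 + 59*(-1/64) = 1 - 59/64 = 5/64)
45180 - F((-29 - 5*A)/(-16 + √(-7 - 27))) = 45180 - 1*5/64 = 45180 - 5/64 = 2891515/64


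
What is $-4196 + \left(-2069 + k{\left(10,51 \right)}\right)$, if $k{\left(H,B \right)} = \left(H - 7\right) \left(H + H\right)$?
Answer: $-6205$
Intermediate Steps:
$k{\left(H,B \right)} = 2 H \left(-7 + H\right)$ ($k{\left(H,B \right)} = \left(-7 + H\right) 2 H = 2 H \left(-7 + H\right)$)
$-4196 + \left(-2069 + k{\left(10,51 \right)}\right) = -4196 - \left(2069 - 20 \left(-7 + 10\right)\right) = -4196 - \left(2069 - 60\right) = -4196 + \left(-2069 + 60\right) = -4196 - 2009 = -6205$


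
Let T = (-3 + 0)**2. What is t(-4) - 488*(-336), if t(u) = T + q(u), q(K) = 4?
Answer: 163981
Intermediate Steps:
T = 9 (T = (-3)**2 = 9)
t(u) = 13 (t(u) = 9 + 4 = 13)
t(-4) - 488*(-336) = 13 - 488*(-336) = 13 + 163968 = 163981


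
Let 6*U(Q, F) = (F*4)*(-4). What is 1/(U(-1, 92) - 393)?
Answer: -3/1915 ≈ -0.0015666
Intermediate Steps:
U(Q, F) = -8*F/3 (U(Q, F) = ((F*4)*(-4))/6 = ((4*F)*(-4))/6 = (-16*F)/6 = -8*F/3)
1/(U(-1, 92) - 393) = 1/(-8/3*92 - 393) = 1/(-736/3 - 393) = 1/(-1915/3) = -3/1915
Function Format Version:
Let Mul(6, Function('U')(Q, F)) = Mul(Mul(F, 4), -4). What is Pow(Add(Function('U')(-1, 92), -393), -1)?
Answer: Rational(-3, 1915) ≈ -0.0015666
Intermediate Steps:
Function('U')(Q, F) = Mul(Rational(-8, 3), F) (Function('U')(Q, F) = Mul(Rational(1, 6), Mul(Mul(F, 4), -4)) = Mul(Rational(1, 6), Mul(Mul(4, F), -4)) = Mul(Rational(1, 6), Mul(-16, F)) = Mul(Rational(-8, 3), F))
Pow(Add(Function('U')(-1, 92), -393), -1) = Pow(Add(Mul(Rational(-8, 3), 92), -393), -1) = Pow(Add(Rational(-736, 3), -393), -1) = Pow(Rational(-1915, 3), -1) = Rational(-3, 1915)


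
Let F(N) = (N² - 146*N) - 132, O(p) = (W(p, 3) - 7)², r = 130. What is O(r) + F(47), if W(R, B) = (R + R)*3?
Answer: 592744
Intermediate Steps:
W(R, B) = 6*R (W(R, B) = (2*R)*3 = 6*R)
O(p) = (-7 + 6*p)² (O(p) = (6*p - 7)² = (-7 + 6*p)²)
F(N) = -132 + N² - 146*N
O(r) + F(47) = (-7 + 6*130)² + (-132 + 47² - 146*47) = (-7 + 780)² + (-132 + 2209 - 6862) = 773² - 4785 = 597529 - 4785 = 592744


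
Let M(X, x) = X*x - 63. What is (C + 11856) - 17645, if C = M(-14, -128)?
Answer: -4060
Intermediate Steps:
M(X, x) = -63 + X*x
C = 1729 (C = -63 - 14*(-128) = -63 + 1792 = 1729)
(C + 11856) - 17645 = (1729 + 11856) - 17645 = 13585 - 17645 = -4060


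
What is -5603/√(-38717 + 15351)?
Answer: 5603*I*√23366/23366 ≈ 36.655*I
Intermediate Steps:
-5603/√(-38717 + 15351) = -5603*(-I*√23366/23366) = -(-5603)*I*√23366/23366 = 5603*I*√23366/23366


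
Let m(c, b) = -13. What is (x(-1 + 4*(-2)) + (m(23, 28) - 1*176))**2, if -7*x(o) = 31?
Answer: 1833316/49 ≈ 37415.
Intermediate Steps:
x(o) = -31/7 (x(o) = -1/7*31 = -31/7)
(x(-1 + 4*(-2)) + (m(23, 28) - 1*176))**2 = (-31/7 + (-13 - 1*176))**2 = (-31/7 + (-13 - 176))**2 = (-31/7 - 189)**2 = (-1354/7)**2 = 1833316/49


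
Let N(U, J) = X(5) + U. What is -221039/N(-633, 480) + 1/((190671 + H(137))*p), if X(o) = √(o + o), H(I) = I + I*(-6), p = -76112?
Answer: 2023239756849058105/5793904258399328 + 221039*√10/400679 ≈ 350.95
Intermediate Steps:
H(I) = -5*I (H(I) = I - 6*I = -5*I)
X(o) = √2*√o (X(o) = √(2*o) = √2*√o)
N(U, J) = U + √10 (N(U, J) = √2*√5 + U = √10 + U = U + √10)
-221039/N(-633, 480) + 1/((190671 + H(137))*p) = -221039/(-633 + √10) + 1/((190671 - 5*137)*(-76112)) = -221039/(-633 + √10) - 1/76112/(190671 - 685) = -221039/(-633 + √10) - 1/76112/189986 = -221039/(-633 + √10) + (1/189986)*(-1/76112) = -221039/(-633 + √10) - 1/14460214432 = -1/14460214432 - 221039/(-633 + √10)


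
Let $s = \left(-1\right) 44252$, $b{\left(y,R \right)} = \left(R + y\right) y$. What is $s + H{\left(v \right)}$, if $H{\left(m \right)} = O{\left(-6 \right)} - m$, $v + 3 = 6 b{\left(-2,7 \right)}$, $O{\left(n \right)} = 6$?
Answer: $-44183$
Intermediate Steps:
$b{\left(y,R \right)} = y \left(R + y\right)$
$s = -44252$
$v = -63$ ($v = -3 + 6 \left(- 2 \left(7 - 2\right)\right) = -3 + 6 \left(\left(-2\right) 5\right) = -3 + 6 \left(-10\right) = -3 - 60 = -63$)
$H{\left(m \right)} = 6 - m$
$s + H{\left(v \right)} = -44252 + \left(6 - -63\right) = -44252 + \left(6 + 63\right) = -44252 + 69 = -44183$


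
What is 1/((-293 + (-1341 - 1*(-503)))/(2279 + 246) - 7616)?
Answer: -2525/19231531 ≈ -0.00013129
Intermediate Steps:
1/((-293 + (-1341 - 1*(-503)))/(2279 + 246) - 7616) = 1/((-293 + (-1341 + 503))/2525 - 7616) = 1/((-293 - 838)*(1/2525) - 7616) = 1/(-1131*1/2525 - 7616) = 1/(-1131/2525 - 7616) = 1/(-19231531/2525) = -2525/19231531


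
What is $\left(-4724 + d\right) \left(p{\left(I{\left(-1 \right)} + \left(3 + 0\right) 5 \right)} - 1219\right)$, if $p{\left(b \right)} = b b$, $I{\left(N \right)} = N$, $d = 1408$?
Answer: $3392268$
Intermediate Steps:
$p{\left(b \right)} = b^{2}$
$\left(-4724 + d\right) \left(p{\left(I{\left(-1 \right)} + \left(3 + 0\right) 5 \right)} - 1219\right) = \left(-4724 + 1408\right) \left(\left(-1 + \left(3 + 0\right) 5\right)^{2} - 1219\right) = - 3316 \left(\left(-1 + 3 \cdot 5\right)^{2} - 1219\right) = - 3316 \left(\left(-1 + 15\right)^{2} - 1219\right) = - 3316 \left(14^{2} - 1219\right) = - 3316 \left(196 - 1219\right) = \left(-3316\right) \left(-1023\right) = 3392268$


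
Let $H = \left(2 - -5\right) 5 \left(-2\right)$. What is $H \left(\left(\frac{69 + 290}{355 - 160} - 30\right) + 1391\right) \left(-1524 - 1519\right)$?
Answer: $\frac{11321651908}{39} \approx 2.903 \cdot 10^{8}$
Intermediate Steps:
$H = -70$ ($H = \left(2 + 5\right) 5 \left(-2\right) = 7 \cdot 5 \left(-2\right) = 35 \left(-2\right) = -70$)
$H \left(\left(\frac{69 + 290}{355 - 160} - 30\right) + 1391\right) \left(-1524 - 1519\right) = - 70 \left(\left(\frac{69 + 290}{355 - 160} - 30\right) + 1391\right) \left(-1524 - 1519\right) = - 70 \left(\left(\frac{359}{195} - 30\right) + 1391\right) \left(-3043\right) = - 70 \left(- \frac{5491}{195} + 1391\right) \left(-3043\right) = - 70 \cdot \frac{265754}{195} \left(-3043\right) = \left(-70\right) \left(- \frac{808689422}{195}\right) = \frac{11321651908}{39}$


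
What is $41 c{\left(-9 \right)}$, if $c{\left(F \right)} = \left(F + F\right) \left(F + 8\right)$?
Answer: $738$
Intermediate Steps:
$c{\left(F \right)} = 2 F \left(8 + F\right)$
$41 c{\left(-9 \right)} = 41 \cdot 2 \left(-9\right) \left(8 - 9\right) = 41 \cdot 2 \left(-9\right) \left(-1\right) = 41 \cdot 18 = 738$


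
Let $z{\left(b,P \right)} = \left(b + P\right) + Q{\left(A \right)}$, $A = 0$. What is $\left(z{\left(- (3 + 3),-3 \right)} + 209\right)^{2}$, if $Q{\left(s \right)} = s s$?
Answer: $40000$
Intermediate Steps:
$Q{\left(s \right)} = s^{2}$
$z{\left(b,P \right)} = P + b$ ($z{\left(b,P \right)} = \left(b + P\right) + 0^{2} = \left(P + b\right) + 0 = P + b$)
$\left(z{\left(- (3 + 3),-3 \right)} + 209\right)^{2} = \left(\left(-3 - \left(3 + 3\right)\right) + 209\right)^{2} = \left(\left(-3 - 6\right) + 209\right)^{2} = \left(-9 + 209\right)^{2} = 200^{2} = 40000$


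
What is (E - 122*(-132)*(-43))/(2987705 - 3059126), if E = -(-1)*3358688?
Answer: -380888/10203 ≈ -37.331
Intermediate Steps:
E = 3358688 (E = -1*(-3358688) = 3358688)
(E - 122*(-132)*(-43))/(2987705 - 3059126) = (3358688 - 122*(-132)*(-43))/(2987705 - 3059126) = (3358688 + 16104*(-43))/(-71421) = (3358688 - 692472)*(-1/71421) = 2666216*(-1/71421) = -380888/10203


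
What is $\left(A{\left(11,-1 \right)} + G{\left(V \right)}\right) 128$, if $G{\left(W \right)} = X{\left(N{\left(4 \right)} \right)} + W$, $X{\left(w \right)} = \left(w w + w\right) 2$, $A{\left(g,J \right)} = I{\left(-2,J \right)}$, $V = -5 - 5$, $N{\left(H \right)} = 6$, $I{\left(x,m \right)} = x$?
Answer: $9216$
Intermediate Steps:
$V = -10$ ($V = -5 - 5 = -10$)
$A{\left(g,J \right)} = -2$
$X{\left(w \right)} = 2 w + 2 w^{2}$ ($X{\left(w \right)} = \left(w^{2} + w\right) 2 = \left(w + w^{2}\right) 2 = 2 w + 2 w^{2}$)
$G{\left(W \right)} = 84 + W$ ($G{\left(W \right)} = 2 \cdot 6 \left(1 + 6\right) + W = 2 \cdot 6 \cdot 7 + W = 84 + W$)
$\left(A{\left(11,-1 \right)} + G{\left(V \right)}\right) 128 = \left(-2 + \left(84 - 10\right)\right) 128 = \left(-2 + 74\right) 128 = 72 \cdot 128 = 9216$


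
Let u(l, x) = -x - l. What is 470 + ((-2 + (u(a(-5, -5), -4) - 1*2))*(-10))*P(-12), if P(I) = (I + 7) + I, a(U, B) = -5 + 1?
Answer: 1150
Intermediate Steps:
a(U, B) = -4
u(l, x) = -l - x
P(I) = 7 + 2*I (P(I) = (7 + I) + I = 7 + 2*I)
470 + ((-2 + (u(a(-5, -5), -4) - 1*2))*(-10))*P(-12) = 470 + ((-2 + ((-1*(-4) - 1*(-4)) - 1*2))*(-10))*(7 + 2*(-12)) = 470 + ((-2 + ((4 + 4) - 2))*(-10))*(7 - 24) = 470 + ((-2 + (8 - 2))*(-10))*(-17) = 470 + ((-2 + 6)*(-10))*(-17) = 470 + (4*(-10))*(-17) = 470 - 40*(-17) = 470 + 680 = 1150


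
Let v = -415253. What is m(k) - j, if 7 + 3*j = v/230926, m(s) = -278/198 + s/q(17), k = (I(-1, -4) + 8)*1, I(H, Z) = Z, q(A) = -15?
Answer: 144260473/114308370 ≈ 1.2620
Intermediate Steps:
k = 4 (k = (-4 + 8)*1 = 4*1 = 4)
m(s) = -139/99 - s/15 (m(s) = -278/198 + s/(-15) = -278*1/198 + s*(-1/15) = -139/99 - s/15)
j = -677245/230926 (j = -7/3 + (-415253/230926)/3 = -7/3 + (-415253*1/230926)/3 = -7/3 + (⅓)*(-415253/230926) = -7/3 - 415253/692778 = -677245/230926 ≈ -2.9327)
m(k) - j = (-139/99 - 1/15*4) - 1*(-677245/230926) = (-139/99 - 4/15) + 677245/230926 = -827/495 + 677245/230926 = 144260473/114308370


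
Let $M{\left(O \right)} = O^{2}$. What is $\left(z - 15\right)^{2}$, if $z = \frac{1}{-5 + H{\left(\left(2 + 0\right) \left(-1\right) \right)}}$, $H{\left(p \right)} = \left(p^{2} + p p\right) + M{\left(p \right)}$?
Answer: $\frac{10816}{49} \approx 220.73$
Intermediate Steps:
$H{\left(p \right)} = 3 p^{2}$ ($H{\left(p \right)} = \left(p^{2} + p p\right) + p^{2} = \left(p^{2} + p^{2}\right) + p^{2} = 2 p^{2} + p^{2} = 3 p^{2}$)
$z = \frac{1}{7}$ ($z = \frac{1}{-5 + 3 \left(\left(2 + 0\right) \left(-1\right)\right)^{2}} = \frac{1}{-5 + 3 \left(2 \left(-1\right)\right)^{2}} = \frac{1}{-5 + 3 \left(-2\right)^{2}} = \frac{1}{-5 + 3 \cdot 4} = \frac{1}{-5 + 12} = \frac{1}{7} \approx 0.14286$)
$\left(z - 15\right)^{2} = \left(\frac{1}{7} - 15\right)^{2} = \left(- \frac{104}{7}\right)^{2} = \frac{10816}{49}$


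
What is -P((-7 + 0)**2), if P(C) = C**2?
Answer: -2401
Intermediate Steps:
-P((-7 + 0)**2) = -((-7 + 0)**2)**2 = -((-7)**2)**2 = -1*49**2 = -1*2401 = -2401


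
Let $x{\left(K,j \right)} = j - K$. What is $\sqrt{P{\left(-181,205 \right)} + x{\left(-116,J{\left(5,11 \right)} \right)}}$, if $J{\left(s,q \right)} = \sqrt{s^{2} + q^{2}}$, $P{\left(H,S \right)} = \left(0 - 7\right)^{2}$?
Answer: $\sqrt{165 + \sqrt{146}} \approx 13.307$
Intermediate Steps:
$P{\left(H,S \right)} = 49$ ($P{\left(H,S \right)} = \left(-7\right)^{2} = 49$)
$J{\left(s,q \right)} = \sqrt{q^{2} + s^{2}}$
$\sqrt{P{\left(-181,205 \right)} + x{\left(-116,J{\left(5,11 \right)} \right)}} = \sqrt{49 + \left(\sqrt{11^{2} + 5^{2}} - -116\right)} = \sqrt{49 + \left(\sqrt{121 + 25} + 116\right)} = \sqrt{49 + \left(\sqrt{146} + 116\right)} = \sqrt{49 + \left(116 + \sqrt{146}\right)} = \sqrt{165 + \sqrt{146}}$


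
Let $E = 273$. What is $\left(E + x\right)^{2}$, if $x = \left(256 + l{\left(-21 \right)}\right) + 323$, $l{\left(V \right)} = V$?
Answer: $690561$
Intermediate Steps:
$x = 558$ ($x = \left(256 - 21\right) + 323 = 235 + 323 = 558$)
$\left(E + x\right)^{2} = \left(273 + 558\right)^{2} = 831^{2} = 690561$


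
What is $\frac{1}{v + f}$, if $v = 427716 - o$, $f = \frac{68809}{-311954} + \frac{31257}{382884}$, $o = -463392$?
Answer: $\frac{19907032556}{17739313201058885} \approx 1.1222 \cdot 10^{-6}$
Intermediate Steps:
$f = - \frac{2765853163}{19907032556}$ ($f = 68809 \left(- \frac{1}{311954}\right) + 31257 \cdot \frac{1}{382884} = - \frac{68809}{311954} + \frac{10419}{127628} = - \frac{2765853163}{19907032556} \approx -0.13894$)
$v = 891108$ ($v = 427716 - -463392 = 427716 + 463392 = 891108$)
$\frac{1}{v + f} = \frac{1}{891108 - \frac{2765853163}{19907032556}} = \frac{1}{\frac{17739313201058885}{19907032556}} = \frac{19907032556}{17739313201058885}$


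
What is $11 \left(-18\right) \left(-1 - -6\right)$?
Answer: $-990$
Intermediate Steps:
$11 \left(-18\right) \left(-1 - -6\right) = - 198 \left(-1 + 6\right) = \left(-198\right) 5 = -990$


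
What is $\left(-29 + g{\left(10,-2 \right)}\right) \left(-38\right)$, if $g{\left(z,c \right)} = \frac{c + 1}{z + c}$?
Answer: $\frac{4427}{4} \approx 1106.8$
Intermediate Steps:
$g{\left(z,c \right)} = \frac{1 + c}{c + z}$
$\left(-29 + g{\left(10,-2 \right)}\right) \left(-38\right) = \left(-29 + \frac{1 - 2}{-2 + 10}\right) \left(-38\right) = \left(-29 + \frac{1}{8} \left(-1\right)\right) \left(-38\right) = \left(-29 - \frac{1}{8}\right) \left(-38\right) = \left(- \frac{233}{8}\right) \left(-38\right) = \frac{4427}{4}$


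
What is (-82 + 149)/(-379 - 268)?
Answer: -67/647 ≈ -0.10355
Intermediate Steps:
(-82 + 149)/(-379 - 268) = 67/(-647) = 67*(-1/647) = -67/647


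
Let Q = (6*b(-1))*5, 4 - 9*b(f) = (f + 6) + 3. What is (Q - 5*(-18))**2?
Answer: 52900/9 ≈ 5877.8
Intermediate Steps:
b(f) = -5/9 - f/9 (b(f) = 4/9 - ((f + 6) + 3)/9 = 4/9 - ((6 + f) + 3)/9 = 4/9 - (9 + f)/9 = 4/9 + (-1 - f/9) = -5/9 - f/9)
Q = -40/3 (Q = (6*(-5/9 - 1/9*(-1)))*5 = (6*(-5/9 + 1/9))*5 = (6*(-4/9))*5 = -8/3*5 = -40/3 ≈ -13.333)
(Q - 5*(-18))**2 = (-40/3 - 5*(-18))**2 = (-40/3 + 90)**2 = (230/3)**2 = 52900/9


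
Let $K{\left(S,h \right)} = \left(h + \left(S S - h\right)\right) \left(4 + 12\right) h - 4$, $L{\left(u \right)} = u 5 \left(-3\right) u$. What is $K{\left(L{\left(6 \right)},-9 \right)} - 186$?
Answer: $-41990590$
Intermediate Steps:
$L{\left(u \right)} = - 15 u^{2}$ ($L{\left(u \right)} = u \left(- 15 u\right) = - 15 u^{2}$)
$K{\left(S,h \right)} = -4 + 16 h S^{2}$ ($K{\left(S,h \right)} = \left(h + \left(S^{2} - h\right)\right) 16 h - 4 = S^{2} \cdot 16 h - 4 = 16 S^{2} h - 4 = 16 h S^{2} - 4 = -4 + 16 h S^{2}$)
$K{\left(L{\left(6 \right)},-9 \right)} - 186 = \left(-4 + 16 \left(-9\right) \left(- 15 \cdot 6^{2}\right)^{2}\right) - 186 = \left(-4 + 16 \left(-9\right) \left(\left(-15\right) 36\right)^{2}\right) - 186 = \left(-4 + 16 \left(-9\right) \left(-540\right)^{2}\right) - 186 = \left(-4 + 16 \left(-9\right) 291600\right) - 186 = \left(-4 - 41990400\right) - 186 = -41990404 - 186 = -41990590$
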